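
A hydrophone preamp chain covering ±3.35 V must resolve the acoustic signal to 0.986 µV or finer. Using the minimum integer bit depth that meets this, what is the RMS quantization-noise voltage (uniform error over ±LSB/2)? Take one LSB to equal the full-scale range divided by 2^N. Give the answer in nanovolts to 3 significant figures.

231 nV

Span: 3.35 V − (-3.35 V) = 6.7 V.
Levels needed ≥ 6.7/0.986 µV = 6.795e6. 2^23 = 8388608 suffices, so N_min = 23.
LSB = 6.7 V / 2^23 = 0.79870 µV.
V_rms = LSB/√12 = 231 nV.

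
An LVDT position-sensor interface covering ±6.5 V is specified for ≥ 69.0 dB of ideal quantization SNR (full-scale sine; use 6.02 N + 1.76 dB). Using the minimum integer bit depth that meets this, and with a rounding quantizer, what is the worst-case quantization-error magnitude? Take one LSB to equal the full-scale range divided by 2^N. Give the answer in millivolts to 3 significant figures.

Span: 6.5 V − (-6.5 V) = 13 V.
6.02 N + 1.76 ≥ 69.0 gives N ≥ 11.169, so the minimum integer is 12.
LSB = 13 V / 2^12 = 3.1738 mV.
Half an LSB is 1.59 mV.

1.59 mV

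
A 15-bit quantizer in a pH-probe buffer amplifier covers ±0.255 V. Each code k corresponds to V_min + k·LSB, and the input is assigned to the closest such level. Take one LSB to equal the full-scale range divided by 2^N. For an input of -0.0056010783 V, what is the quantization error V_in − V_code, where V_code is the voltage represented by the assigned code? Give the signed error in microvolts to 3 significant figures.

+1.95 µV

The full-scale span is 0.255 − (-0.255) = 0.51 V. LSB = 0.51 V / 2^15 ≈ 15.56 µV.
Position in LSBs: (-0.0056010783 − (-0.255)) × 32768/0.51 = 16024.1252; rounding gives k = 16024.
V_code = V_min + k × range/2^15 = -0.255 + 16024 × 0.51/32768 = -0.0056030273438 V.
V_in − V_code = -0.0056010783 − (-0.0056030273438) = +1.95 µV.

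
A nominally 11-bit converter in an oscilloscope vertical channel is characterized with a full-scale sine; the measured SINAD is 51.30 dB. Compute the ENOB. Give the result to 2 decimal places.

8.23 bits

ENOB = (SINAD − 1.76) / 6.02 = (51.30 − 1.76) / 6.02 = 49.54 / 6.02 = 8.2292.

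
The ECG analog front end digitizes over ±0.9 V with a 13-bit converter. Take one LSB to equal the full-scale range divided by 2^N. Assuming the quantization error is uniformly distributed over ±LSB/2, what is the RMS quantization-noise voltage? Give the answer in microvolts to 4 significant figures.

63.43 µV

The full-scale span is 0.9 − (-0.9) = 1.8 V.
LSB = 1.8 V / 2^13 = 219.727 µV.
RMS of a uniform error over width LSB is LSB/√12 = 63.43 µV.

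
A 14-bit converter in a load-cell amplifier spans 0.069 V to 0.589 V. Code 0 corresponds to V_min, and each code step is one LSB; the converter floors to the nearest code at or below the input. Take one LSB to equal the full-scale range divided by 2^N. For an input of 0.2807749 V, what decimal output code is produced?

Range = 0.589 − (0.069) = 0.52 V. LSB = 0.52 V / 2^14 ≈ 31.74 µV.
V_in − V_min = 0.2807749 − (0.069) = 0.2117749 V.
Divide by LSB: 0.2117749 × 16384/0.52 = 6672.5384.
Truncating gives code 6672.

6672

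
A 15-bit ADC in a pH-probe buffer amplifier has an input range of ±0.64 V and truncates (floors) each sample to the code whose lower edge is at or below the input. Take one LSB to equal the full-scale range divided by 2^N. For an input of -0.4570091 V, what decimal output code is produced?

Span: 0.64 V − (-0.64 V) = 1.28 V. LSB = 1.28 V / 2^15 ≈ 39.06 µV.
V_in − V_min = -0.4570091 − (-0.64) = 0.1829909 V.
Divide by LSB: 0.1829909 × 32768/1.28 = 4684.5670.
Truncating gives code 4684.

4684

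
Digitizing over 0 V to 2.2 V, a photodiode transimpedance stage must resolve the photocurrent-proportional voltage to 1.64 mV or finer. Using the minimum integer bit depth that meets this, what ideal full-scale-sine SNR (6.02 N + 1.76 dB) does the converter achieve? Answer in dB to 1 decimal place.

Full-scale range = 2.2 V.
Required number of levels: 2.2/1.64 mV = 1341.5; smallest N with 2^N ≥ that is 11.
SNR = 6.02 × 11 + 1.76 = 67.98 dB.

68.0 dB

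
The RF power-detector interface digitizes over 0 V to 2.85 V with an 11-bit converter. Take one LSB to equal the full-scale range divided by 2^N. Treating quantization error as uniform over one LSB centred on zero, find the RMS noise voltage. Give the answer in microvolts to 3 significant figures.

402 µV

V_FS = 2.85 V.
LSB = 2.85 V ÷ 2^11 = 2.85/2048 V = 1.3916 mV.
RMS of a uniform error over width LSB is LSB/√12 = 402 µV.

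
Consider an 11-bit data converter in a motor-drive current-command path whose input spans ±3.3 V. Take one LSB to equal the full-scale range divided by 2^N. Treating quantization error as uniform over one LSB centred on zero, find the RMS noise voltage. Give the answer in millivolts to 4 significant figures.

The full-scale span is 3.3 − (-3.3) = 6.6 V.
LSB = 6.6 V ÷ 2^11 = 6.6/2048 V = 3.22266 mV.
V_rms = LSB/√12 = 3.22266 mV / √12 = 0.9303 mV.

0.9303 mV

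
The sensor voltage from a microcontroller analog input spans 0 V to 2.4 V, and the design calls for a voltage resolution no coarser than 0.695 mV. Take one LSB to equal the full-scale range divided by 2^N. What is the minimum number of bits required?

Range is 2.4 V.
Required number of levels: 2.4/0.695 mV = 3453.2; smallest N with 2^N ≥ that is 12.

12 bits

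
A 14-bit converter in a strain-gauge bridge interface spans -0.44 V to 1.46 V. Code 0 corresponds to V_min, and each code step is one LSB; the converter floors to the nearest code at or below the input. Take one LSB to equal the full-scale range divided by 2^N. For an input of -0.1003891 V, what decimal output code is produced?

2928

Full-scale range = 1.46 V − (-0.44 V) = 1.9 V. LSB = 1.9 V / 2^14 ≈ 116.0 µV.
(V_in − V_min) × 2^14/range = (-0.1003891 − (-0.44)) × 16384/1.9 = 2928.518.
Floor → code = 2928.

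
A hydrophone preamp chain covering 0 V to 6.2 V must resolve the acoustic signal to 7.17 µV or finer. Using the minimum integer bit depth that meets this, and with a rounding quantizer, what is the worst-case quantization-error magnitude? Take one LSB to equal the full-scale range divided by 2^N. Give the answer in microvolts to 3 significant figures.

Range is 6.2 V.
Levels needed ≥ 6.2/7.17 µV = 864700. 2^20 = 1048576 suffices, so N_min = 20.
LSB = 6.2 V ÷ 2^20 = 6.2/1048576 V = 5.9128 µV.
Max error for round-to-nearest is LSB/2 = 2.96 µV.

2.96 µV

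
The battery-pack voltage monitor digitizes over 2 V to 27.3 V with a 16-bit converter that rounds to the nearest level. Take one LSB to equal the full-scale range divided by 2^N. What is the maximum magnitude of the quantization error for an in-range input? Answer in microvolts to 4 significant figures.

193.0 µV

The full-scale span is 27.3 − (2) = 25.3 V.
LSB = 25.3 V ÷ 2^16 = 25.3/65536 V = 386.047 µV.
A rounding quantizer has |error| ≤ LSB/2 = 193.0 µV.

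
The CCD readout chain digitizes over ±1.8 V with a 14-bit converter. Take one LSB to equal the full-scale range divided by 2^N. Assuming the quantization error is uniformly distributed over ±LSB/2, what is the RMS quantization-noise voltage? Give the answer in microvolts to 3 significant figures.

Full-scale range = 1.8 V − (-1.8 V) = 3.6 V.
LSB = 3.6 V / 2^14 = 219.73 µV.
RMS of a uniform error over width LSB is LSB/√12 = 63.4 µV.

63.4 µV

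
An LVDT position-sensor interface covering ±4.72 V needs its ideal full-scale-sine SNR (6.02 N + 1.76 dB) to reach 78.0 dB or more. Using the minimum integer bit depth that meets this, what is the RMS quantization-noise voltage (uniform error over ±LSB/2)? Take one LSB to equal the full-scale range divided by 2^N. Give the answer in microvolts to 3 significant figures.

333 µV

The full-scale span is 4.72 − (-4.72) = 9.44 V.
N ≥ (78.0 − 1.76)/6.02 = 12.664 → N_min = 13.
LSB = 9.44 V ÷ 2^13 = 9.44/8192 V = 1.1523 mV.
σ_q = LSB/√12 = 1.1523 mV/3.4641 = 333 µV.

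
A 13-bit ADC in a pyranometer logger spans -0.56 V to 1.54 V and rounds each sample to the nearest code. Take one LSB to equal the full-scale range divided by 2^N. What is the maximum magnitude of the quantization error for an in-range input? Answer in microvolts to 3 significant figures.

128 µV

Range = 1.54 − (-0.56) = 2.1 V.
LSB = 2.1 V ÷ 2^13 = 2.1/8192 V = 256.35 µV.
A rounding quantizer has |error| ≤ LSB/2 = 128 µV.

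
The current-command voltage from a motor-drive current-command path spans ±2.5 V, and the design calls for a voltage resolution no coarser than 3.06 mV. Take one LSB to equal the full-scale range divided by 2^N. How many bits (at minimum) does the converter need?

Full-scale range = 2.5 V − (-2.5 V) = 5 V.
Levels needed ≥ 5/3.06 mV = 1634. 2^11 = 2048 suffices, so N_min = 11.

11 bits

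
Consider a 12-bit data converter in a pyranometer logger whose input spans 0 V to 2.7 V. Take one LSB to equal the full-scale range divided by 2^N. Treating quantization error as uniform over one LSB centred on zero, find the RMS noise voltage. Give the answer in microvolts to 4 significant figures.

190.3 µV

Full-scale range = 2.7 V.
LSB = 2.7 V / 2^12 = 0.659180 mV.
σ_q = LSB/√12 = 0.659180 mV/3.4641 = 190.3 µV.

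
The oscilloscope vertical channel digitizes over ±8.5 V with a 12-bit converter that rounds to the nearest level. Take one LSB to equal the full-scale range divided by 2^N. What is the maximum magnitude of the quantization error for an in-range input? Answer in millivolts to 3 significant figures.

Span: 8.5 V − (-8.5 V) = 17 V.
LSB = 17 V / 2^12 = 4.1504 mV.
|e|_max = LSB/2 = 2.08 mV.

2.08 mV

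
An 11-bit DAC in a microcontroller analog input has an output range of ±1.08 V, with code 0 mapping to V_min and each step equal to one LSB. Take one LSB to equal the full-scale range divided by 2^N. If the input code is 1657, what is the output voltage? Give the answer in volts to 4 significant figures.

Full-scale range = 1.08 V − (-1.08 V) = 2.16 V. LSB = 2.16 V / 2^11.
Output = V_min + (1657/2048) × range = -1.08 + 0.809082 × 2.16 V
      = -1.08 + 1.74762 = 0.667617 V.

0.6676 V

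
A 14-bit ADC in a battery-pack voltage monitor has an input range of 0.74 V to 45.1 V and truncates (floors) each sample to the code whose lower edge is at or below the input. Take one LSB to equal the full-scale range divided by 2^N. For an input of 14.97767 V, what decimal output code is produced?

5258

The full-scale span is 45.1 − (0.74) = 44.36 V. LSB = 44.36 V / 2^14 ≈ 2.708 mV.
V_in − V_min = 14.97767 − (0.74) = 14.23767 V.
Divide by LSB: 14.23767 × 16384/44.36 = 5258.5659.
Truncating gives code 5258.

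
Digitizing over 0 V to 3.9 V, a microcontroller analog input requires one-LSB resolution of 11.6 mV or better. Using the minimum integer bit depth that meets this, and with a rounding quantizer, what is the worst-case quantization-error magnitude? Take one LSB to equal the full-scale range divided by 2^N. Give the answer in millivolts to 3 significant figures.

Span = 3.9 V.
Need 2^N ≥ 3.9 V / 11.6 mV = 336.2 → N_min = 9.
LSB = 3.9 V ÷ 2^9 = 3.9/512 V = 7.6172 mV.
Max error for round-to-nearest is LSB/2 = 3.81 mV.

3.81 mV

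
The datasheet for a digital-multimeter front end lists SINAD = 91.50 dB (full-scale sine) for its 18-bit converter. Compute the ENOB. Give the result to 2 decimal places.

14.91 bits

Inverting SNR = 6.02 N + 1.76: N_eff = (91.50 − 1.76)/6.02 = 14.9070.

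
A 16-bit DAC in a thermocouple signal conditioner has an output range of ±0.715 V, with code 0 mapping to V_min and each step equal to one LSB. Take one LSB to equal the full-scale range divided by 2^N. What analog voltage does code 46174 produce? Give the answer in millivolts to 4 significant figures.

Span: 0.715 V − (-0.715 V) = 1.43 V. LSB = 1.43 V / 2^16.
V_out = V_min + code × LSB = -0.715 V + 46174 × 1.43 V / 65536
      = -0.715 V + 1.00752 V = 0.292520 V.

292.5 mV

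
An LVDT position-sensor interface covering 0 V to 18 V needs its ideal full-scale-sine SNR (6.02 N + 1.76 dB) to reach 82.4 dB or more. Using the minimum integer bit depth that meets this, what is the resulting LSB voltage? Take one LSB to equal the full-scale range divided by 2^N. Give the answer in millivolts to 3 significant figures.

1.10 mV

Full-scale range = 18 V.
Solving 6.02 N ≥ 82.4 − 1.76: N ≥ 13.395. Round up → N = 14.
One LSB is 18 V / 16384 = 1.10 mV.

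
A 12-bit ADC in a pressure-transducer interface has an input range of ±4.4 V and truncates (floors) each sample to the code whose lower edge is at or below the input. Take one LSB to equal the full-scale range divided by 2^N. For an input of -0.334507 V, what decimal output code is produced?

Span: 4.4 V − (-4.4 V) = 8.8 V. LSB = 8.8 V / 2^12 ≈ 2.148 mV.
code = ⌊(V_in − V_min)/LSB⌋ = ⌊(V_in − V_min) × 2^12 / range⌋
     = ⌊(-0.334507 − (-4.4)) × 4096 / 8.8⌋ = ⌊4.065493 × 4096/8.8⌋
     = ⌊1892.302⌋ = 1892.

1892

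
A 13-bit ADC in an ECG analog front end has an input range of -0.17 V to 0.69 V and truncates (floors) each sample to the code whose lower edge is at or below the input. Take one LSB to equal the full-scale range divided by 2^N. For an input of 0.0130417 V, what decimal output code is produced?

1743

Range = 0.69 − (-0.17) = 0.86 V. LSB = 0.86 V / 2^13 ≈ 105.0 µV.
code = ⌊(V_in − V_min)/LSB⌋ = ⌊(V_in − V_min) × 2^13 / range⌋
     = ⌊(0.0130417 − (-0.17)) × 8192 / 0.86⌋ = ⌊0.1830417 × 8192/0.86⌋
     = ⌊1743.579⌋ = 1743.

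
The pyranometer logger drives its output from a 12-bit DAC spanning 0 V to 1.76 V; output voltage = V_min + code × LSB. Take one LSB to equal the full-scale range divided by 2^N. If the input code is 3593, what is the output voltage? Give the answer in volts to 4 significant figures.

Range is 1.76 V. LSB = 1.76 V / 2^12.
Output = V_min + (3593/4096) × range = 0 + 0.877197 × 1.76 V
      = 0 + 1.54387 = 1.54387 V.

1.544 V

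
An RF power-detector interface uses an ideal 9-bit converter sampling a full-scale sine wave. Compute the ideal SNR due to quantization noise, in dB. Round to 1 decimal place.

55.9 dB

SNR = 6.02·9 + 1.76 = 55.94 dB.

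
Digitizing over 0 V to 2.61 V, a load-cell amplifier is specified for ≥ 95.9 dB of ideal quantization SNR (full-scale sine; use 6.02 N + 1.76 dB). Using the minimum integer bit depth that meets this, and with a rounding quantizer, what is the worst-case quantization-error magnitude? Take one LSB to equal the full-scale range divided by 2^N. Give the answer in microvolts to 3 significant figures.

Full-scale range = 2.61 V.
Solving 6.02 N ≥ 95.9 − 1.76: N ≥ 15.638. Round up → N = 16.
LSB = 2.61 V ÷ 2^16 = 2.61/65536 V = 39.825 µV.
Max error for round-to-nearest is LSB/2 = 19.9 µV.

19.9 µV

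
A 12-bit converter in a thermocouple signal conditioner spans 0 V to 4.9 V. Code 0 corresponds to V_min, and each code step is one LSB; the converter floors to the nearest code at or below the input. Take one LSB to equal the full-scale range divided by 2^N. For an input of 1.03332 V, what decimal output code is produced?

Full-scale range = 4.9 V. LSB = 4.9 V / 2^12 ≈ 1.196 mV.
code = ⌊(V_in − V_min)/LSB⌋ = ⌊(V_in − V_min) × 2^12 / range⌋
     = ⌊(1.03332 − (0)) × 4096 / 4.9⌋ = ⌊1.03332 × 4096/4.9⌋
     = ⌊863.771⌋ = 863.

863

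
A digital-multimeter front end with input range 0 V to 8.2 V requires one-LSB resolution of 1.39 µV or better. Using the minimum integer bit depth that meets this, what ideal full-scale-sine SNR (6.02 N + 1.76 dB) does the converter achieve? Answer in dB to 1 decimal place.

Span = 8.2 V.
Need 2^N ≥ 8.2 V / 1.39 µV = 5.899e6 → N_min = 23.
6.02(23) + 1.76 = 140.22 dB.

140.2 dB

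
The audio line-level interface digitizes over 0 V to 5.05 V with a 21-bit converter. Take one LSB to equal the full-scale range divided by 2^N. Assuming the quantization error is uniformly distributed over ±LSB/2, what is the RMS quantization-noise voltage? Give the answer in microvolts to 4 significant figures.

0.6951 µV

Range is 5.05 V.
LSB = 5.05 V ÷ 2^21 = 5.05/2097152 V = 2.40803 µV.
V_rms = LSB/√12 = 2.40803 µV / √12 = 0.6951 µV.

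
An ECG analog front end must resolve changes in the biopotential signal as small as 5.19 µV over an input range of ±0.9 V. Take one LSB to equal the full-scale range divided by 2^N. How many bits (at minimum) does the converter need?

19 bits

Span: 0.9 V − (-0.9 V) = 1.8 V.
Need 2^N ≥ 1.8 V / 5.19 µV = 346800 → N_min = 19.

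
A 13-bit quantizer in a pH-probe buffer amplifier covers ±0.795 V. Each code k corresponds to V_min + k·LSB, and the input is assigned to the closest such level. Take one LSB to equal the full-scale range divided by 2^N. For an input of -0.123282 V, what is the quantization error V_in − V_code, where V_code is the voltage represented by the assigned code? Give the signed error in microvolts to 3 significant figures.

The full-scale span is 0.795 − (-0.795) = 1.59 V. LSB = 1.59 V / 2^13 ≈ 194.1 µV.
(V_in − V_min)/LSB = (-0.123282 − (-0.795)) × 8192/1.59 = 3460.8263 → nearest code k = 3461.
Reconstructed level: -0.795 + 3461 × 1.59/8192 V = -0.1232482910 V.
V_in − V_code = -0.123282 − (-0.1232482910) = −33.7 µV.

−33.7 µV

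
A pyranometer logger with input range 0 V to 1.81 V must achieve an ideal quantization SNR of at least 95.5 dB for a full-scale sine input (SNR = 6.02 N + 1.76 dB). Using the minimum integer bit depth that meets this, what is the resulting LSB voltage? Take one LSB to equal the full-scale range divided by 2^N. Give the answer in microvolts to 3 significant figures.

Range is 1.81 V.
Solving 6.02 N ≥ 95.5 − 1.76: N ≥ 15.571. Round up → N = 16.
Step size = 1.81/65536 V = 27.6 µV.

27.6 µV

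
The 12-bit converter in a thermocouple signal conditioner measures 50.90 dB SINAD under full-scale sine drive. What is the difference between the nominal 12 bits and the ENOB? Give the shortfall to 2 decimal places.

3.84 bits

Effective bits = (50.90 − 1.76)/6.02 = 8.1628.
12 − 8.1628 = 3.84 bits below nominal.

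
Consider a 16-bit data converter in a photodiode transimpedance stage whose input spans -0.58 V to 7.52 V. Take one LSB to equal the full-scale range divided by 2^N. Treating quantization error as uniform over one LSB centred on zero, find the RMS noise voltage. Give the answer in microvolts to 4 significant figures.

Span: 7.52 V − (-0.58 V) = 8.1 V.
One LSB is 8.1 V / 65536 = 123.596 µV.
For a uniform distribution on [−LSB/2, +LSB/2], V_rms = LSB/√12 = 123.596 µV/3.4641 = 35.68 µV.

35.68 µV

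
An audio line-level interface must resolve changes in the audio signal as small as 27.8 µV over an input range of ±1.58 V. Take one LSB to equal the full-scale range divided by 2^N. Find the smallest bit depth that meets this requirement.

17 bits

Full-scale range = 1.58 V − (-1.58 V) = 3.16 V.
Levels needed ≥ 3.16/27.8 µV = 113700. 2^17 = 131072 suffices, so N_min = 17.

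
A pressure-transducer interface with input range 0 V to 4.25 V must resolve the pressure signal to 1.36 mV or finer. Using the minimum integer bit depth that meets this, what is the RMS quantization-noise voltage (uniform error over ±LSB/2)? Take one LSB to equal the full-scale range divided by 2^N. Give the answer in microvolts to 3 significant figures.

Range is 4.25 V.
4.25 V / 1.36 mV = 3125. Since 2^11 = 2048 and 2^12 = 4096, N = 12.
LSB = 4.25 V ÷ 2^12 = 4.25/4096 V = 1.0376 mV.
σ_q = LSB/√12 = 1.0376 mV/3.4641 = 300 µV.

300 µV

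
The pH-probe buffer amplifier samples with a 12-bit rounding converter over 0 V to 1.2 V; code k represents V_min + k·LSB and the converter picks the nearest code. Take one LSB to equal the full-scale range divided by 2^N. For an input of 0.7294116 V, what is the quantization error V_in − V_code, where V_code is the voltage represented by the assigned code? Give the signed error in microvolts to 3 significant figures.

Full-scale range = 1.2 V. LSB = 1.2 V / 2^12 ≈ 293.0 µV.
(V_in − V_min)/LSB = (0.7294116 − (0)) × 4096/1.2 = 2489.7249 → nearest code k = 2490.
Reconstructed level: 0 + 2490 × 1.2/4096 V = 0.7294921875 V.
Error = V_in − V_code = 0.7294116 − (0.7294921875) = −80.6 µV.

−80.6 µV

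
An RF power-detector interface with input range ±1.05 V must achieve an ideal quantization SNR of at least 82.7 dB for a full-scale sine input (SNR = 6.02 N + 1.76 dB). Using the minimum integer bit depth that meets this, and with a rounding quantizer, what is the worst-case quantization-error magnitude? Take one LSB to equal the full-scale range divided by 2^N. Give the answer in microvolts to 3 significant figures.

64.1 µV

Full-scale range = 1.05 V − (-1.05 V) = 2.1 V.
N ≥ (82.7 − 1.76)/6.02 = 13.445 → N_min = 14.
LSB = 2.1 V ÷ 2^14 = 2.1/16384 V = 128.17 µV.
Max error for round-to-nearest is LSB/2 = 64.1 µV.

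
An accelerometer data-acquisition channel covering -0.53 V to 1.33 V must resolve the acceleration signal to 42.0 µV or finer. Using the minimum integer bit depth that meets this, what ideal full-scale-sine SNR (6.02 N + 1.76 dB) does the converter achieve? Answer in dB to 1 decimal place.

Full-scale range = 1.33 V − (-0.53 V) = 1.86 V.
1.86 V / 42.0 µV = 44290. Since 2^15 = 32768 and 2^16 = 65536, N = 16.
SNR = 6.02 × 16 + 1.76 = 98.08 dB.

98.1 dB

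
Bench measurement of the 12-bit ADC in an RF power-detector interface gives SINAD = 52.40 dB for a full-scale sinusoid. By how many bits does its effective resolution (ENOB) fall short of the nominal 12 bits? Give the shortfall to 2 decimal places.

ENOB = (SINAD − 1.76)/6.02 = (52.40 − 1.76)/6.02 = 8.4120 bits.
12 − 8.4120 = 3.59 bits below nominal.

3.59 bits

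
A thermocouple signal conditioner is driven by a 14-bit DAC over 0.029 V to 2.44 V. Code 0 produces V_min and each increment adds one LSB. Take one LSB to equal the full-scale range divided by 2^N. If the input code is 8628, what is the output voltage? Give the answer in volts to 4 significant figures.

1.299 V

Range = 2.44 − (0.029) = 2.411 V. LSB = 2.411 V / 2^14.
Output = V_min + (8628/16384) × range = 0.029 + 0.526611 × 2.411 V
      = 0.029 V + 1.26966 V = 1.29866 V.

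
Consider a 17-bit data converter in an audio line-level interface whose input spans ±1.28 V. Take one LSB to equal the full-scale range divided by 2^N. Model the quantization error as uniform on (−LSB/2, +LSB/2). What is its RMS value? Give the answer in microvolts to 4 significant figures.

5.638 µV

Span: 1.28 V − (-1.28 V) = 2.56 V.
LSB = 2.56 V / 2^17 = 19.5313 µV.
RMS of a uniform error over width LSB is LSB/√12 = 5.638 µV.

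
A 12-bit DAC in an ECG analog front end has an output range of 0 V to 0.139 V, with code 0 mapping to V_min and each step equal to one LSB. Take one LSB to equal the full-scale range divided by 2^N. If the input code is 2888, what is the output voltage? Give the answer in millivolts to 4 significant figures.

Full-scale range = 0.139 V. LSB = 0.139 V / 2^12.
V_out = V_min + code × LSB = 0 V + 2888 × 0.139 V / 4096
      = 0 V + 0.0980059 V = 0.0980059 V.

98.01 mV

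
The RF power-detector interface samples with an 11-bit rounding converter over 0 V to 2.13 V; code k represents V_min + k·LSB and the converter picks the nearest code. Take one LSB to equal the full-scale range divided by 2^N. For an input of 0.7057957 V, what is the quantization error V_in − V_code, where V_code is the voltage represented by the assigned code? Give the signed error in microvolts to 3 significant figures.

−391 µV

V_FS = 2.13 V. LSB = 2.13 V / 2^11 ≈ 1.040 mV.
(V_in − V_min)/LSB = (0.7057957 − (0)) × 2048/2.13 = 678.6242 → nearest code k = 679.
V_code = V_min + k × range/2^11 = 0 + 679 × 2.13/2048 = 0.7061865234 V.
e = 0.7057957 − (0.7061865234) = −391 µV.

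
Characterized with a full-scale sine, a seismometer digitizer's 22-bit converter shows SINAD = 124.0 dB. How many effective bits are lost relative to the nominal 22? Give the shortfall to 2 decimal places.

Effective bits = (124.0 − 1.76)/6.02 = 20.3056.
Shortfall = 22 − 20.3056 = 1.6944 bits.

1.69 bits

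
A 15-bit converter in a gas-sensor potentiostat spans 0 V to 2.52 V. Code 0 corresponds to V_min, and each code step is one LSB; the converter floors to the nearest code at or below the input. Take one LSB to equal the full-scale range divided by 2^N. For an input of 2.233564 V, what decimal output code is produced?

Full-scale range = 2.52 V. LSB = 2.52 V / 2^15 ≈ 76.90 µV.
V_in − V_min = 2.233564 − (0) = 2.233564 V.
Divide by LSB: 2.233564 × 32768/2.52 = 29043.4227.
Truncating gives code 29043.

29043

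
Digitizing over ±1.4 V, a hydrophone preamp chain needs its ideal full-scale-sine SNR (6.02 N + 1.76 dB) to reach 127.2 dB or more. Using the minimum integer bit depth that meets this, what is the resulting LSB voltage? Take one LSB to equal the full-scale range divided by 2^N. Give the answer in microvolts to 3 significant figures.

1.34 µV

Span: 1.4 V − (-1.4 V) = 2.8 V.
Required N = ⌈(127.2 − 1.76)/6.02⌉ = ⌈20.837⌉ = 21.
One LSB is 2.8 V / 2097152 = 1.34 µV.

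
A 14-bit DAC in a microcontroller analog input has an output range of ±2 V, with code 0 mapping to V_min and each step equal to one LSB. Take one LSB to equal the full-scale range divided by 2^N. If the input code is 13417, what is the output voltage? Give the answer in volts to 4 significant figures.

Range = 2 − (-2) = 4 V. LSB = 4 V / 2^14.
V_out = -2 + 13417 × (4/16384) V
      = -2 + 3.27563 = 1.27563 V.

1.276 V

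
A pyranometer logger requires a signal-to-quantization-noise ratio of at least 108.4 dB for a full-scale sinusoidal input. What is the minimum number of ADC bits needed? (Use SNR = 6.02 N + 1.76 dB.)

N ≥ (108.4 − 1.76)/6.02 = 17.714 → N_min = 18.

18 bits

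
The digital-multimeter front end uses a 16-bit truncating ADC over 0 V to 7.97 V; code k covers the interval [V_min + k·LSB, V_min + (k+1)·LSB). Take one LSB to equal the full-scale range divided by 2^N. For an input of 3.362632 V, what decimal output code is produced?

V_FS = 7.97 V. LSB = 7.97 V / 2^16 ≈ 121.6 µV.
code = ⌊(V_in − V_min)/LSB⌋ = ⌊(V_in − V_min) × 2^16 / range⌋
     = ⌊(3.362632 − (0)) × 65536 / 7.97⌋ = ⌊3.362632 × 65536/7.97⌋
     = ⌊27650.370⌋ = 27650.

27650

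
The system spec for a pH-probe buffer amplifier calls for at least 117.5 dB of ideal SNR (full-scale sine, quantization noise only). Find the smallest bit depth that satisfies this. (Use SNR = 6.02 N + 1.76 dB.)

20 bits

Solving 6.02 N ≥ 117.5 − 1.76: N ≥ 19.226. Round up → N = 20.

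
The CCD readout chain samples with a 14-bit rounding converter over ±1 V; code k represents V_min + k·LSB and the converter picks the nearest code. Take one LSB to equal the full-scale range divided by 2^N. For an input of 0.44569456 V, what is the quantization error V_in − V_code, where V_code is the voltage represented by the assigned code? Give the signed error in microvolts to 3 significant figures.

Span: 1 V − (-1 V) = 2 V. LSB = 2 V / 2^14 ≈ 122.1 µV.
Position in LSBs: (0.44569456 − (-1)) × 16384/2 = 11843.1298; rounding gives k = 11843.
V_code = V_min + k × range/2^14 = -1 + 11843 × 2/16384 = 0.44567871094 V.
V_in − V_code = 0.44569456 − (0.44567871094) = +15.8 µV.

+15.8 µV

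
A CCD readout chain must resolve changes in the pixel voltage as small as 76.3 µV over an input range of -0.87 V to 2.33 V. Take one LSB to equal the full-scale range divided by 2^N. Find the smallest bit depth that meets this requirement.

Span: 2.33 V − (-0.87 V) = 3.2 V.
Required number of levels: 3.2/76.3 µV = 41940; smallest N with 2^N ≥ that is 16.

16 bits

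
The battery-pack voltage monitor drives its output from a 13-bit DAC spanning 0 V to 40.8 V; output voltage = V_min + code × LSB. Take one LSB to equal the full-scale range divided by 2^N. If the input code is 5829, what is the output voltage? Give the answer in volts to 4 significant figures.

V_FS = 40.8 V. LSB = 40.8 V / 2^13.
Output = V_min + (5829/8192) × range = 0 + 0.711548 × 40.8 V
      = 0 V + 29.0312 V = 29.0312 V.

29.03 V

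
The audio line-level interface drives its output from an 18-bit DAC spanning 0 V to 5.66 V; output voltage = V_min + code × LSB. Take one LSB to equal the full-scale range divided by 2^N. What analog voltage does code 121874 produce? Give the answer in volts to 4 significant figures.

2.631 V

Range is 5.66 V. LSB = 5.66 V / 2^18.
Output = V_min + (121874/262144) × range = 0 + 0.464912 × 5.66 V
      = 0 + 2.63140 = 2.63140 V.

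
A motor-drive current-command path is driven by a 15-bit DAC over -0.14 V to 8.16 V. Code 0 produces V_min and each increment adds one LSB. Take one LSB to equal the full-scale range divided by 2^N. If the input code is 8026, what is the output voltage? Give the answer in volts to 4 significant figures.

1.893 V

The full-scale span is 8.16 − (-0.14) = 8.3 V. LSB = 8.3 V / 2^15.
V_out = V_min + code × LSB = -0.14 V + 8026 × 8.3 V / 32768
      = -0.14 V + 2.03295 V = 1.89295 V.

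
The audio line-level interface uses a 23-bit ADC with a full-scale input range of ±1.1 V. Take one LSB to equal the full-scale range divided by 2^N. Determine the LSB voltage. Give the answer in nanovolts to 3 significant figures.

262 nV

Range = 1.1 − (-1.1) = 2.2 V.
There are 2^23 = 8388608 steps.
One LSB is 2.2 V / 8388608 = 262 nV.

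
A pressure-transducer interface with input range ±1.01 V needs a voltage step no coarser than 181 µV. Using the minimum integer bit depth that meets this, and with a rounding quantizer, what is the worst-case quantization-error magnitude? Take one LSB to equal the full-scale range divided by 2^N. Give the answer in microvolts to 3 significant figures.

The full-scale span is 1.01 − (-1.01) = 2.02 V.
Required number of levels: 2.02/181 µV = 11160; smallest N with 2^N ≥ that is 14.
Step size = 2.02/16384 V = 123.29 µV.
|e|_max = LSB/2 = 61.6 µV.

61.6 µV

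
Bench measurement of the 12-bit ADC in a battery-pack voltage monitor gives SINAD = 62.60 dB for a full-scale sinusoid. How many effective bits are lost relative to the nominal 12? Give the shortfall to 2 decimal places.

ENOB = (SINAD − 1.76)/6.02 = (62.60 − 1.76)/6.02 = 10.1063 bits.
Shortfall = 12 − 10.1063 = 1.8937 bits.

1.89 bits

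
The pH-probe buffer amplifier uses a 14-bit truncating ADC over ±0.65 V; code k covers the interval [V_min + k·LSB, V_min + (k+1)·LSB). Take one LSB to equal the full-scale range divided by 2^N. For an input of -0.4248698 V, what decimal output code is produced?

2837

The full-scale span is 0.65 − (-0.65) = 1.3 V. LSB = 1.3 V / 2^14 ≈ 79.35 µV.
V_in − V_min = -0.4248698 − (-0.65) = 0.2251302 V.
Divide by LSB: 0.2251302 × 16384/1.3 = 2837.3332.
Truncating gives code 2837.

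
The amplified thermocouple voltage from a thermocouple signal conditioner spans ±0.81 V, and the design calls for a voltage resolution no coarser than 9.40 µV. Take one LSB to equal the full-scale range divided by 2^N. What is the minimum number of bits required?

18 bits

Span: 0.81 V − (-0.81 V) = 1.62 V.
Required number of levels: 1.62/9.40 µV = 172340; smallest N with 2^N ≥ that is 18.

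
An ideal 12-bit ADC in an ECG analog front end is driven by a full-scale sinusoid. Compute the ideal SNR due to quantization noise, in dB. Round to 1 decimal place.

SNR = 6.02·12 + 1.76 = 74.00 dB.

74.0 dB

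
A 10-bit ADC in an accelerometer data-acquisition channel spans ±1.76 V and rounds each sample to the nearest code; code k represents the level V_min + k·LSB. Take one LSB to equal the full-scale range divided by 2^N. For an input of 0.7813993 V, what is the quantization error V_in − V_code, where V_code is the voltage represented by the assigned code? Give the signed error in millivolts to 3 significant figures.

+1.09 mV

Full-scale range = 1.76 V − (-1.76 V) = 3.52 V. LSB = 3.52 V / 2^10 ≈ 3.438 mV.
Position in LSBs: (0.7813993 − (-1.76)) × 1024/3.52 = 739.3162; rounding gives k = 739.
V_code = -1.76 + (739/1024) × 3.52 = 0.7803125000 V.
e = 0.7813993 − (0.7803125000) = +1.09 mV.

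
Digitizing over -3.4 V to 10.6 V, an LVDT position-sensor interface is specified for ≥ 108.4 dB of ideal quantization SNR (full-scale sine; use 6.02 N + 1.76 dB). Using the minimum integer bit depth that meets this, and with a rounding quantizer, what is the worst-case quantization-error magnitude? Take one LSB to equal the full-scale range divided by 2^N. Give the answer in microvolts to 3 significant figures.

26.7 µV

Range = 10.6 − (-3.4) = 14 V.
Required N = ⌈(108.4 − 1.76)/6.02⌉ = ⌈17.714⌉ = 18.
Step size = 14/262144 V = 53.406 µV.
|e|_max = LSB/2 = 26.7 µV.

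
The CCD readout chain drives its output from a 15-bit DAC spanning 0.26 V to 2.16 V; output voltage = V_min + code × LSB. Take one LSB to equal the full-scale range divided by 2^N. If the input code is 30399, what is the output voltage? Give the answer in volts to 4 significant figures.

2.023 V

Range = 2.16 − (0.26) = 1.9 V. LSB = 1.9 V / 2^15.
V_out = 0.26 + 30399 × (1.9/32768) V
      = 0.26 V + 1.76264 V = 2.02264 V.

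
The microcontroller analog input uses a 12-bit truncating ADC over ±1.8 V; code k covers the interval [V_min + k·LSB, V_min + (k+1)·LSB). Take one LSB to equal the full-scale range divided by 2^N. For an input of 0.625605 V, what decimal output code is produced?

2759

Span: 1.8 V − (-1.8 V) = 3.6 V. LSB = 3.6 V / 2^12 ≈ 0.8789 mV.
(V_in − V_min) × 2^12/range = (0.625605 − (-1.8)) × 4096/3.6 = 2759.799.
Floor → code = 2759.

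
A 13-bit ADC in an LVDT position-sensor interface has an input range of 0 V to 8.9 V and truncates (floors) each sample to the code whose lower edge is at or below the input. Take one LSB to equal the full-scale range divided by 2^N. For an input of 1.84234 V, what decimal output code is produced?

V_FS = 8.9 V. LSB = 8.9 V / 2^13 ≈ 1.086 mV.
V_in − V_min = 1.84234 − (0) = 1.84234 V.
Divide by LSB: 1.84234 × 8192/8.9 = 1695.7808.
Truncating gives code 1695.

1695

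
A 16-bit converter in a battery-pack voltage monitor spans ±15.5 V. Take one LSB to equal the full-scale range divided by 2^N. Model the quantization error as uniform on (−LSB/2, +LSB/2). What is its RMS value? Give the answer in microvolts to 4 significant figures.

Range = 15.5 − (-15.5) = 31 V.
LSB = 31 V ÷ 2^16 = 31/65536 V = 473.022 µV.
RMS of a uniform error over width LSB is LSB/√12 = 136.5 µV.

136.5 µV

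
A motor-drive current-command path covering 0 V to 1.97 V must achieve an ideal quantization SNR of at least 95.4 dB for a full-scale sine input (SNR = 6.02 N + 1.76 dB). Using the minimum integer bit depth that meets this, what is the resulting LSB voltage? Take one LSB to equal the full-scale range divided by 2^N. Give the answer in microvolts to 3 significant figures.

30.1 µV

V_FS = 1.97 V.
6.02 N + 1.76 ≥ 95.4 gives N ≥ 15.555, so the minimum integer is 16.
One LSB is 1.97 V / 65536 = 30.1 µV.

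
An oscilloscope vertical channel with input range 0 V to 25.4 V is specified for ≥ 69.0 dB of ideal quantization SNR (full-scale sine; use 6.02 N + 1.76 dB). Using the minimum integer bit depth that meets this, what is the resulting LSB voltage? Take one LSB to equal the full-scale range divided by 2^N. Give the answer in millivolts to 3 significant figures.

6.20 mV

V_FS = 25.4 V.
N ≥ (69.0 − 1.76)/6.02 = 11.169 → N_min = 12.
LSB = 25.4 V / 2^12 = 6.20 mV.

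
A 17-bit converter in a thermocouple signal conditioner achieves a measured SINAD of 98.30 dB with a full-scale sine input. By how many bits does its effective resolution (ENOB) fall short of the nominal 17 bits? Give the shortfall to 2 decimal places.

0.96 bits

ENOB = (SINAD − 1.76)/6.02 = (98.30 − 1.76)/6.02 = 16.0365 bits.
Lost resolution: 17 − 16.0365 = 0.9635 bits.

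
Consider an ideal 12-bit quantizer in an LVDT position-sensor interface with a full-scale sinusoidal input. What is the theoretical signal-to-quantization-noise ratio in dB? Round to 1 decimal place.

74.0 dB

6.02(12) + 1.76 = 72.24 + 1.76 = 74.00 dB.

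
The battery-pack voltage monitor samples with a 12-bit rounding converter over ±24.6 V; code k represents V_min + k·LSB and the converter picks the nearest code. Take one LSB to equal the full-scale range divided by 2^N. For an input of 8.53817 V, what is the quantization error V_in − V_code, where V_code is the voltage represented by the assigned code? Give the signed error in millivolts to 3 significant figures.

−2.16 mV

The full-scale span is 24.6 − (-24.6) = 49.2 V. LSB = 49.2 V / 2^12 ≈ 12.01 mV.
Position in LSBs: (8.53817 − (-24.6)) × 4096/49.2 = 2758.8200; rounding gives k = 2759.
V_code = V_min + k × range/2^12 = -24.6 + 2759 × 49.2/4096 = 8.540332031 V.
Error = V_in − V_code = 8.53817 − (8.540332031) = −2.16 mV.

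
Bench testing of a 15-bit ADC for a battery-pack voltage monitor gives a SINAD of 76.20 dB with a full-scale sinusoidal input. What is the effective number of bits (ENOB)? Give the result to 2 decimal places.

12.37 bits

ENOB = (76.20 − 1.76)/6.02 = 12.3654 bits.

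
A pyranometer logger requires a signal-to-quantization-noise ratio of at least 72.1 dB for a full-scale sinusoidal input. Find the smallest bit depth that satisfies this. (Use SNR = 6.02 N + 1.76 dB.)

Required N = ⌈(72.1 − 1.76)/6.02⌉ = ⌈11.684⌉ = 12.

12 bits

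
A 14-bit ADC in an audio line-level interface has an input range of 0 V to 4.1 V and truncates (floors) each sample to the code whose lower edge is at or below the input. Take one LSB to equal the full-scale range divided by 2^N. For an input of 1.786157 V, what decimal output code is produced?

Range is 4.1 V. LSB = 4.1 V / 2^14 ≈ 250.2 µV.
(V_in − V_min) × 2^14/range = (1.786157 − (0)) × 16384/4.1 = 7137.658.
Floor → code = 7137.

7137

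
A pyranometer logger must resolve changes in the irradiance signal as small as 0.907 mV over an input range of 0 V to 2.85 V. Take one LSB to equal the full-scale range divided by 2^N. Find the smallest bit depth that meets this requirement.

12 bits

Range is 2.85 V.
Required number of levels: 2.85/0.907 mV = 3142.2; smallest N with 2^N ≥ that is 12.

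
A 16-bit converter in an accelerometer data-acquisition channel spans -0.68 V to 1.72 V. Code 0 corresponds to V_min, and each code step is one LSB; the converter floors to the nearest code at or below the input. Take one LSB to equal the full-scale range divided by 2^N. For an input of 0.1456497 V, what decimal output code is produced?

22545

Span: 1.72 V − (-0.68 V) = 2.4 V. LSB = 2.4 V / 2^16 ≈ 36.62 µV.
V_in − V_min = 0.1456497 − (-0.68) = 0.8256497 V.
Divide by LSB: 0.8256497 × 65536/2.4 = 22545.7411.
Truncating gives code 22545.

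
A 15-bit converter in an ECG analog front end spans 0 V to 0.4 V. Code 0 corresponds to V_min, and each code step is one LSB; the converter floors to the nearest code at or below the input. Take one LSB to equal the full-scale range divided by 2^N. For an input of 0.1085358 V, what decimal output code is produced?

Span = 0.4 V. LSB = 0.4 V / 2^15 ≈ 12.21 µV.
V_in − V_min = 0.1085358 − (0) = 0.1085358 V.
Divide by LSB: 0.1085358 × 32768/0.4 = 8891.2527.
Truncating gives code 8891.

8891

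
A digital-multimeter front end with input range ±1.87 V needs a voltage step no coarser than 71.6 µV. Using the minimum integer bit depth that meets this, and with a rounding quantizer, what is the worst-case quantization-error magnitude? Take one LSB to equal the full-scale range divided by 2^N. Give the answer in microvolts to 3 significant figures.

28.5 µV

Range = 1.87 − (-1.87) = 3.74 V.
Need 2^N ≥ 3.74 V / 71.6 µV = 52230 → N_min = 16.
One LSB is 3.74 V / 65536 = 57.068 µV.
Max error for round-to-nearest is LSB/2 = 28.5 µV.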